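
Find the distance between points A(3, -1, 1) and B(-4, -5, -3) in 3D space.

d = √[(x₂-x₁)² + (y₂-y₁)² + (z₂-z₁)²]
  = √[(-7)² + (-4)² + (-4)²]
  = √[49 + 16 + 16]
  = √81
  ≈ 9

9


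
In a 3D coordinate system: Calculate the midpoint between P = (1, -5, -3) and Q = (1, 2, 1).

M = ((x₁+x₂)/2, (y₁+y₂)/2, (z₁+z₂)/2)
  = ((1 + 1)/2, (-5 + 2)/2, (-3 + 1)/2)
  = (2/2, -3/2, -2/2)
  = (1, -1.5, -1)

(1, -1.5, -1)


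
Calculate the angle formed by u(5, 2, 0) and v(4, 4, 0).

u·v = 5·4 + 2·4 + 0·0 = 20 + 8 + 0 = 28
|u| = √(5² + 2² + 0²) = √29 ≈ 5.385
|v| = √(4² + 4² + 0²) = √32 ≈ 5.657
cos θ = (u·v)/(|u||v|) = 28/(5.385·5.657) ≈ 0.9191
θ = arccos(0.9191) ≈ 23.2°

23.2°


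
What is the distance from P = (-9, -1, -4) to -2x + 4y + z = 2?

distance = |a·x₀ + b·y₀ + c·z₀ - d| / √(a² + b² + c²)
  = |(-2)·(-9) + 4·(-1) + 1·(-4) - 2| / √((-2)² + 4² + 1²)
  = |18 - 4 - 4 - 2| / √(4 + 16 + 1)
  = |8| / √21
  = 8 / 4.583
  ≈ 1.746

1.746


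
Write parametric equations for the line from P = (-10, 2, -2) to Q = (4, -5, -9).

Direction vector d = Q - P = (4 + 10, -5 - 2, -9 + 2) = (14, -7, -7)
Parametric form r = P + t·d:
x = -10 + 14t, y = 2 - 7t, z = -2 - 7t

x = -10 + 14t, y = 2 - 7t, z = -2 - 7t


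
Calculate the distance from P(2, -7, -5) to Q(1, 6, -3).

d = √[(x₂-x₁)² + (y₂-y₁)² + (z₂-z₁)²]
  = √[(-1)² + 13² + 2²]
  = √[1 + 169 + 4]
  = √174
  ≈ 13.19

13.19


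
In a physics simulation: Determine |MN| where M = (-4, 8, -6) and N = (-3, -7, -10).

d = √[(x₂-x₁)² + (y₂-y₁)² + (z₂-z₁)²]
  = √[1² + (-15)² + (-4)²]
  = √[1 + 225 + 16]
  = √242
  ≈ 15.56

15.56


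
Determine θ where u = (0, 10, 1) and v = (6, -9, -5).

u·v = 0·6 + 10·(-9) + 1·(-5) = 0 - 90 - 5 = -95
|u| = √(0² + 10² + 1²) = √101 ≈ 10.05
|v| = √(6² + (-9)² + (-5)²) = √142 ≈ 11.92
cos θ = (u·v)/(|u||v|) = -95/(10.05·11.92) ≈ -0.7933
θ = arccos(-0.7933) ≈ 142.5°

142.5°


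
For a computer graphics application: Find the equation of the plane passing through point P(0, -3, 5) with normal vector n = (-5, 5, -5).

The plane through P with normal n = (a, b, c) satisfies n·(r - P) = 0,
i.e. ax + by + cz = a·x₀ + b·y₀ + c·z₀.
d = (-5)·0 + 5·(-3) + (-5)·5
  = 0 - 15 - 25
  = -40
Equation: -5x + 5y - 5z = -40

-5x + 5y - 5z = -40


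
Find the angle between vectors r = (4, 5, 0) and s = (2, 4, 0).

r·s = 4·2 + 5·4 + 0·0 = 8 + 20 + 0 = 28
|r| = √(4² + 5² + 0²) = √41 ≈ 6.403
|s| = √(2² + 4² + 0²) = √20 ≈ 4.472
cos θ = (r·s)/(|r||s|) = 28/(6.403·4.472) ≈ 0.9778
θ = arccos(0.9778) ≈ 12.09°

12.09°


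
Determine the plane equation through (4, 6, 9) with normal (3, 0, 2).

The plane through P with normal n = (a, b, c) satisfies n·(r - P) = 0,
i.e. ax + by + cz = a·x₀ + b·y₀ + c·z₀.
d = 3·4 + 0·6 + 2·9
  = 12 + 0 + 18
  = 30
Equation: 3x + 2z = 30

3x + 2z = 30


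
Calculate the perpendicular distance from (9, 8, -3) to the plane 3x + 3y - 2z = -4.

distance = |a·x₀ + b·y₀ + c·z₀ - d| / √(a² + b² + c²)
  = |3·9 + 3·8 + (-2)·(-3) - (-4)| / √(3² + 3² + (-2)²)
  = |27 + 24 + 6 + 4| / √(9 + 9 + 4)
  = |61| / √22
  = 61 / 4.69
  ≈ 13.01

13.01


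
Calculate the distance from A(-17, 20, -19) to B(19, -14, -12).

d = √[(x₂-x₁)² + (y₂-y₁)² + (z₂-z₁)²]
  = √[36² + (-34)² + 7²]
  = √[1296 + 1156 + 49]
  = √2501
  ≈ 50.01

50.01


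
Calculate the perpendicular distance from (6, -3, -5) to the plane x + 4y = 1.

distance = |a·x₀ + b·y₀ + c·z₀ - d| / √(a² + b² + c²)
  = |1·6 + 4·(-3) + 0·(-5) - 1| / √(1² + 4² + 0²)
  = |6 - 12 + 0 - 1| / √(1 + 16 + 0)
  = |-7| / √17
  = 7 / 4.123
  ≈ 1.698

1.698


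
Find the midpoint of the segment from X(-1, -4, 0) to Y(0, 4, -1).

M = ((x₁+x₂)/2, (y₁+y₂)/2, (z₁+z₂)/2)
  = ((-1 + 0)/2, (-4 + 4)/2, (0 - 1)/2)
  = (-1/2, 0/2, -1/2)
  = (-0.5, 0, -0.5)

(-0.5, 0, -0.5)


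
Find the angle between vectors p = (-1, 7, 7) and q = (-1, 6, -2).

p·q = (-1)·(-1) + 7·6 + 7·(-2) = 1 + 42 - 14 = 29
|p| = √((-1)² + 7² + 7²) = √99 ≈ 9.95
|q| = √((-1)² + 6² + (-2)²) = √41 ≈ 6.403
cos θ = (p·q)/(|p||q|) = 29/(9.95·6.403) ≈ 0.4552
θ = arccos(0.4552) ≈ 62.92°

62.92°


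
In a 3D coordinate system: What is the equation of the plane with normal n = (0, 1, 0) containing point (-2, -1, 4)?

The plane through P with normal n = (a, b, c) satisfies n·(r - P) = 0,
i.e. ax + by + cz = a·x₀ + b·y₀ + c·z₀.
d = 0·(-2) + 1·(-1) + 0·4
  = 0 - 1 + 0
  = -1
Equation: y = -1

y = -1


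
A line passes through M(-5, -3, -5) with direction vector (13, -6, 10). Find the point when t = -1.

P(t) = M + t·d
  = (-5 + 13·(-1), -3 + (-6)·(-1), -5 + 10·(-1))
  = (-5 - 13, -3 + 6, -5 - 10)
  = (-18, 3, -15)

(-18, 3, -15)


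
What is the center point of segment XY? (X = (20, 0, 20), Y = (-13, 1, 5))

M = ((x₁+x₂)/2, (y₁+y₂)/2, (z₁+z₂)/2)
  = ((20 - 13)/2, (0 + 1)/2, (20 + 5)/2)
  = (7/2, 1/2, 25/2)
  = (3.5, 0.5, 12.5)

(3.5, 0.5, 12.5)


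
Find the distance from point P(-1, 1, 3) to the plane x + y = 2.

distance = |a·x₀ + b·y₀ + c·z₀ - d| / √(a² + b² + c²)
  = |1·(-1) + 1·1 + 0·3 - 2| / √(1² + 1² + 0²)
  = |-1 + 1 + 0 - 2| / √(1 + 1 + 0)
  = |-2| / √2
  = 2 / 1.414
  ≈ 1.414

1.414


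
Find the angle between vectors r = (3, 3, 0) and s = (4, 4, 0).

r·s = 3·4 + 3·4 + 0·0 = 12 + 12 + 0 = 24
|r| = √(3² + 3² + 0²) = √18 ≈ 4.243
|s| = √(4² + 4² + 0²) = √32 ≈ 5.657
cos θ = (r·s)/(|r||s|) = 24/(4.243·5.657) ≈ 1
θ = arccos(1) ≈ 0°

0°


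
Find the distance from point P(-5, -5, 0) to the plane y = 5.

distance = |a·x₀ + b·y₀ + c·z₀ - d| / √(a² + b² + c²)
  = |0·(-5) + 1·(-5) + 0·0 - 5| / √(0² + 1² + 0²)
  = |0 - 5 + 0 - 5| / √(0 + 1 + 0)
  = |-10| / √1
  = 10 / 1
  ≈ 10

10


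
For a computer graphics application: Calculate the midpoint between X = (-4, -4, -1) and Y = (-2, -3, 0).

M = ((x₁+x₂)/2, (y₁+y₂)/2, (z₁+z₂)/2)
  = ((-4 - 2)/2, (-4 - 3)/2, (-1 + 0)/2)
  = (-6/2, -7/2, -1/2)
  = (-3, -3.5, -0.5)

(-3, -3.5, -0.5)


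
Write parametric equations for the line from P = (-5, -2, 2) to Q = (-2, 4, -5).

Direction vector d = Q - P = (-2 + 5, 4 + 2, -5 - 2) = (3, 6, -7)
Parametric form r = P + t·d:
x = -5 + 3t, y = -2 + 6t, z = 2 - 7t

x = -5 + 3t, y = -2 + 6t, z = 2 - 7t


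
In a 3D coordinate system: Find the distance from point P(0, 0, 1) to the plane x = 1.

distance = |a·x₀ + b·y₀ + c·z₀ - d| / √(a² + b² + c²)
  = |1·0 + 0·0 + 0·1 - 1| / √(1² + 0² + 0²)
  = |0 + 0 + 0 - 1| / √(1 + 0 + 0)
  = |-1| / √1
  = 1 / 1
  ≈ 1

1


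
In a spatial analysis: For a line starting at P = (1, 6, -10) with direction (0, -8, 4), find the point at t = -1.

P(t) = P + t·d
  = (1 + 0·(-1), 6 + (-8)·(-1), -10 + 4·(-1))
  = (1 + 0, 6 + 8, -10 - 4)
  = (1, 14, -14)

(1, 14, -14)


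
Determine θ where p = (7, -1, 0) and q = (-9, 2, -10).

p·q = 7·(-9) + (-1)·2 + 0·(-10) = -63 - 2 + 0 = -65
|p| = √(7² + (-1)² + 0²) = √50 ≈ 7.071
|q| = √((-9)² + 2² + (-10)²) = √185 ≈ 13.6
cos θ = (p·q)/(|p||q|) = -65/(7.071·13.6) ≈ -0.6758
θ = arccos(-0.6758) ≈ 132.5°

132.5°


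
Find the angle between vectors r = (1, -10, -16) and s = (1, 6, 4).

r·s = 1·1 + (-10)·6 + (-16)·4 = 1 - 60 - 64 = -123
|r| = √(1² + (-10)² + (-16)²) = √357 ≈ 18.89
|s| = √(1² + 6² + 4²) = √53 ≈ 7.28
cos θ = (r·s)/(|r||s|) = -123/(18.89·7.28) ≈ -0.8942
θ = arccos(-0.8942) ≈ 153.4°

153.4°


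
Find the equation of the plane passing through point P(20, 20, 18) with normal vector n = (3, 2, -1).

The plane through P with normal n = (a, b, c) satisfies n·(r - P) = 0,
i.e. ax + by + cz = a·x₀ + b·y₀ + c·z₀.
d = 3·20 + 2·20 + (-1)·18
  = 60 + 40 - 18
  = 82
Equation: 3x + 2y - z = 82

3x + 2y - z = 82


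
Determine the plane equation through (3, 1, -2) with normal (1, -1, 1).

The plane through P with normal n = (a, b, c) satisfies n·(r - P) = 0,
i.e. ax + by + cz = a·x₀ + b·y₀ + c·z₀.
d = 1·3 + (-1)·1 + 1·(-2)
  = 3 - 1 - 2
  = 0
Equation: x - y + z = 0

x - y + z = 0


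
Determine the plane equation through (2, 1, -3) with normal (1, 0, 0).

The plane through P with normal n = (a, b, c) satisfies n·(r - P) = 0,
i.e. ax + by + cz = a·x₀ + b·y₀ + c·z₀.
d = 1·2 + 0·1 + 0·(-3)
  = 2 + 0 + 0
  = 2
Equation: x = 2

x = 2


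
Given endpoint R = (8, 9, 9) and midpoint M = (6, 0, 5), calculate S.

S = 2M - R
  = (2·6 - 8, 2·0 - 9, 2·5 - 9)
  = (12 - 8, 0 - 9, 10 - 9)
  = (4, -9, 1)

(4, -9, 1)


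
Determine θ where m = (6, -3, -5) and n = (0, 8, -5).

m·n = 6·0 + (-3)·8 + (-5)·(-5) = 0 - 24 + 25 = 1
|m| = √(6² + (-3)² + (-5)²) = √70 ≈ 8.367
|n| = √(0² + 8² + (-5)²) = √89 ≈ 9.434
cos θ = (m·n)/(|m||n|) = 1/(8.367·9.434) ≈ 0.01267
θ = arccos(0.01267) ≈ 89.27°

89.27°


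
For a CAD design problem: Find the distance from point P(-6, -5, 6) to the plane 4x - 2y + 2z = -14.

distance = |a·x₀ + b·y₀ + c·z₀ - d| / √(a² + b² + c²)
  = |4·(-6) + (-2)·(-5) + 2·6 - (-14)| / √(4² + (-2)² + 2²)
  = |-24 + 10 + 12 + 14| / √(16 + 4 + 4)
  = |12| / √24
  = 12 / 4.899
  ≈ 2.449

2.449


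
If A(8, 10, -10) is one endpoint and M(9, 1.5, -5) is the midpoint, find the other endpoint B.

B = 2M - A
  = (2·9 - 8, 2·1.5 - 10, 2·(-5) - (-10))
  = (18 - 8, 3 - 10, -10 + 10)
  = (10, -7, 0)

(10, -7, 0)


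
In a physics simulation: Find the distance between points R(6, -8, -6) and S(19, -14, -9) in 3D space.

d = √[(x₂-x₁)² + (y₂-y₁)² + (z₂-z₁)²]
  = √[13² + (-6)² + (-3)²]
  = √[169 + 36 + 9]
  = √214
  ≈ 14.63

14.63


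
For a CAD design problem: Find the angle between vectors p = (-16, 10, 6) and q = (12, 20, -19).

p·q = (-16)·12 + 10·20 + 6·(-19) = -192 + 200 - 114 = -106
|p| = √((-16)² + 10² + 6²) = √392 ≈ 19.8
|q| = √(12² + 20² + (-19)²) = √905 ≈ 30.08
cos θ = (p·q)/(|p||q|) = -106/(19.8·30.08) ≈ -0.178
θ = arccos(-0.178) ≈ 100.3°

100.3°


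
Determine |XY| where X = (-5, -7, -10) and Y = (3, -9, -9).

d = √[(x₂-x₁)² + (y₂-y₁)² + (z₂-z₁)²]
  = √[8² + (-2)² + 1²]
  = √[64 + 4 + 1]
  = √69
  ≈ 8.307

8.307


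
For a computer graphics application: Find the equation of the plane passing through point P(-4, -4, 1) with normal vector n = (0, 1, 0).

The plane through P with normal n = (a, b, c) satisfies n·(r - P) = 0,
i.e. ax + by + cz = a·x₀ + b·y₀ + c·z₀.
d = 0·(-4) + 1·(-4) + 0·1
  = 0 - 4 + 0
  = -4
Equation: y = -4

y = -4


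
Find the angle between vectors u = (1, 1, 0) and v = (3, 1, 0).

u·v = 1·3 + 1·1 + 0·0 = 3 + 1 + 0 = 4
|u| = √(1² + 1² + 0²) = √2 ≈ 1.414
|v| = √(3² + 1² + 0²) = √10 ≈ 3.162
cos θ = (u·v)/(|u||v|) = 4/(1.414·3.162) ≈ 0.8944
θ = arccos(0.8944) ≈ 26.57°

26.57°


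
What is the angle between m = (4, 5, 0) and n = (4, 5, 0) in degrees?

m·n = 4·4 + 5·5 + 0·0 = 16 + 25 + 0 = 41
|m| = √(4² + 5² + 0²) = √41 ≈ 6.403
|n| = √(4² + 5² + 0²) = √41 ≈ 6.403
cos θ = (m·n)/(|m||n|) = 41/(6.403·6.403) ≈ 1
θ = arccos(1) ≈ 0°

0°


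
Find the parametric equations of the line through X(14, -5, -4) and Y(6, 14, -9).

Direction vector d = Y - X = (6 - 14, 14 + 5, -9 + 4) = (-8, 19, -5)
Parametric form r = X + t·d:
x = 14 - 8t, y = -5 + 19t, z = -4 - 5t

x = 14 - 8t, y = -5 + 19t, z = -4 - 5t


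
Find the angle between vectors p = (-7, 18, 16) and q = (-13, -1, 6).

p·q = (-7)·(-13) + 18·(-1) + 16·6 = 91 - 18 + 96 = 169
|p| = √((-7)² + 18² + 16²) = √629 ≈ 25.08
|q| = √((-13)² + (-1)² + 6²) = √206 ≈ 14.35
cos θ = (p·q)/(|p||q|) = 169/(25.08·14.35) ≈ 0.4695
θ = arccos(0.4695) ≈ 62°

62°


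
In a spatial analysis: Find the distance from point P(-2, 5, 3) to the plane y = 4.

distance = |a·x₀ + b·y₀ + c·z₀ - d| / √(a² + b² + c²)
  = |0·(-2) + 1·5 + 0·3 - 4| / √(0² + 1² + 0²)
  = |0 + 5 + 0 - 4| / √(0 + 1 + 0)
  = |1| / √1
  = 1 / 1
  ≈ 1

1


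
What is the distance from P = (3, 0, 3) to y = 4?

distance = |a·x₀ + b·y₀ + c·z₀ - d| / √(a² + b² + c²)
  = |0·3 + 1·0 + 0·3 - 4| / √(0² + 1² + 0²)
  = |0 + 0 + 0 - 4| / √(0 + 1 + 0)
  = |-4| / √1
  = 4 / 1
  ≈ 4

4


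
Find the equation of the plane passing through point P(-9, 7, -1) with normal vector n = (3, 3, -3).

The plane through P with normal n = (a, b, c) satisfies n·(r - P) = 0,
i.e. ax + by + cz = a·x₀ + b·y₀ + c·z₀.
d = 3·(-9) + 3·7 + (-3)·(-1)
  = -27 + 21 + 3
  = -3
Equation: 3x + 3y - 3z = -3

3x + 3y - 3z = -3


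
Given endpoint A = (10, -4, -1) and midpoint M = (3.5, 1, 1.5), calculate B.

B = 2M - A
  = (2·3.5 - 10, 2·1 - (-4), 2·1.5 - (-1))
  = (7 - 10, 2 + 4, 3 + 1)
  = (-3, 6, 4)

(-3, 6, 4)


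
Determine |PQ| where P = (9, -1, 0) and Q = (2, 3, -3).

d = √[(x₂-x₁)² + (y₂-y₁)² + (z₂-z₁)²]
  = √[(-7)² + 4² + (-3)²]
  = √[49 + 16 + 9]
  = √74
  ≈ 8.602

8.602


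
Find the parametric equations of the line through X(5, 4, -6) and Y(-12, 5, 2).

Direction vector d = Y - X = (-12 - 5, 5 - 4, 2 + 6) = (-17, 1, 8)
Parametric form r = X + t·d:
x = 5 - 17t, y = 4 + t, z = -6 + 8t

x = 5 - 17t, y = 4 + t, z = -6 + 8t


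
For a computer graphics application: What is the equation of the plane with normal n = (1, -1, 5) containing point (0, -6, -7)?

The plane through P with normal n = (a, b, c) satisfies n·(r - P) = 0,
i.e. ax + by + cz = a·x₀ + b·y₀ + c·z₀.
d = 1·0 + (-1)·(-6) + 5·(-7)
  = 0 + 6 - 35
  = -29
Equation: x - y + 5z = -29

x - y + 5z = -29


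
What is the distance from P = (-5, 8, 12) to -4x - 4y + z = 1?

distance = |a·x₀ + b·y₀ + c·z₀ - d| / √(a² + b² + c²)
  = |(-4)·(-5) + (-4)·8 + 1·12 - 1| / √((-4)² + (-4)² + 1²)
  = |20 - 32 + 12 - 1| / √(16 + 16 + 1)
  = |-1| / √33
  = 1 / 5.745
  ≈ 0.1741

0.1741


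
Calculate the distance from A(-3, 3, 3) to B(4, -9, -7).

d = √[(x₂-x₁)² + (y₂-y₁)² + (z₂-z₁)²]
  = √[7² + (-12)² + (-10)²]
  = √[49 + 144 + 100]
  = √293
  ≈ 17.12

17.12


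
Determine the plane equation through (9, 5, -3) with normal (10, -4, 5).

The plane through P with normal n = (a, b, c) satisfies n·(r - P) = 0,
i.e. ax + by + cz = a·x₀ + b·y₀ + c·z₀.
d = 10·9 + (-4)·5 + 5·(-3)
  = 90 - 20 - 15
  = 55
Equation: 10x - 4y + 5z = 55

10x - 4y + 5z = 55


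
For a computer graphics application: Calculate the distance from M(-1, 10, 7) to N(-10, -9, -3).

d = √[(x₂-x₁)² + (y₂-y₁)² + (z₂-z₁)²]
  = √[(-9)² + (-19)² + (-10)²]
  = √[81 + 361 + 100]
  = √542
  ≈ 23.28

23.28


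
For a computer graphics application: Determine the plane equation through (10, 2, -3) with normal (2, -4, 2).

The plane through P with normal n = (a, b, c) satisfies n·(r - P) = 0,
i.e. ax + by + cz = a·x₀ + b·y₀ + c·z₀.
d = 2·10 + (-4)·2 + 2·(-3)
  = 20 - 8 - 6
  = 6
Equation: 2x - 4y + 2z = 6

2x - 4y + 2z = 6


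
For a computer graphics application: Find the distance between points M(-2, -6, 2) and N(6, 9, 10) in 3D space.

d = √[(x₂-x₁)² + (y₂-y₁)² + (z₂-z₁)²]
  = √[8² + 15² + 8²]
  = √[64 + 225 + 64]
  = √353
  ≈ 18.79

18.79


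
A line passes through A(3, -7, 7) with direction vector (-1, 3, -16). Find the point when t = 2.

P(t) = A + t·d
  = (3 + (-1)·2, -7 + 3·2, 7 + (-16)·2)
  = (3 - 2, -7 + 6, 7 - 32)
  = (1, -1, -25)

(1, -1, -25)


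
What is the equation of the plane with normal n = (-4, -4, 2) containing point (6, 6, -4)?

The plane through P with normal n = (a, b, c) satisfies n·(r - P) = 0,
i.e. ax + by + cz = a·x₀ + b·y₀ + c·z₀.
d = (-4)·6 + (-4)·6 + 2·(-4)
  = -24 - 24 - 8
  = -56
Equation: -4x - 4y + 2z = -56

-4x - 4y + 2z = -56


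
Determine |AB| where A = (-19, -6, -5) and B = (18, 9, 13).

d = √[(x₂-x₁)² + (y₂-y₁)² + (z₂-z₁)²]
  = √[37² + 15² + 18²]
  = √[1369 + 225 + 324]
  = √1918
  ≈ 43.79

43.79


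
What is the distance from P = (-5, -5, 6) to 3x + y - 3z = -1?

distance = |a·x₀ + b·y₀ + c·z₀ - d| / √(a² + b² + c²)
  = |3·(-5) + 1·(-5) + (-3)·6 - (-1)| / √(3² + 1² + (-3)²)
  = |-15 - 5 - 18 + 1| / √(9 + 1 + 9)
  = |-37| / √19
  = 37 / 4.359
  ≈ 8.488

8.488


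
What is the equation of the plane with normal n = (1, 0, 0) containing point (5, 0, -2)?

The plane through P with normal n = (a, b, c) satisfies n·(r - P) = 0,
i.e. ax + by + cz = a·x₀ + b·y₀ + c·z₀.
d = 1·5 + 0·0 + 0·(-2)
  = 5 + 0 + 0
  = 5
Equation: x = 5

x = 5


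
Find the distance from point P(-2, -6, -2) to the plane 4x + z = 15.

distance = |a·x₀ + b·y₀ + c·z₀ - d| / √(a² + b² + c²)
  = |4·(-2) + 0·(-6) + 1·(-2) - 15| / √(4² + 0² + 1²)
  = |-8 + 0 - 2 - 15| / √(16 + 0 + 1)
  = |-25| / √17
  = 25 / 4.123
  ≈ 6.063

6.063


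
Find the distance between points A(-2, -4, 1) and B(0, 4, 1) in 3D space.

d = √[(x₂-x₁)² + (y₂-y₁)² + (z₂-z₁)²]
  = √[2² + 8² + 0²]
  = √[4 + 64 + 0]
  = √68
  ≈ 8.246

8.246


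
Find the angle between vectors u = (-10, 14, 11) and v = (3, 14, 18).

u·v = (-10)·3 + 14·14 + 11·18 = -30 + 196 + 198 = 364
|u| = √((-10)² + 14² + 11²) = √417 ≈ 20.42
|v| = √(3² + 14² + 18²) = √529 ≈ 23
cos θ = (u·v)/(|u||v|) = 364/(20.42·23) ≈ 0.775
θ = arccos(0.775) ≈ 39.19°

39.19°


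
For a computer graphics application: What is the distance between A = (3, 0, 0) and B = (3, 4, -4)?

d = √[(x₂-x₁)² + (y₂-y₁)² + (z₂-z₁)²]
  = √[0² + 4² + (-4)²]
  = √[0 + 16 + 16]
  = √32
  ≈ 5.657

5.657


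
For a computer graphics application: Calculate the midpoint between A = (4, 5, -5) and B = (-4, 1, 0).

M = ((x₁+x₂)/2, (y₁+y₂)/2, (z₁+z₂)/2)
  = ((4 - 4)/2, (5 + 1)/2, (-5 + 0)/2)
  = (0/2, 6/2, -5/2)
  = (0, 3, -2.5)

(0, 3, -2.5)


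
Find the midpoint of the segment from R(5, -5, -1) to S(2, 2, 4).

M = ((x₁+x₂)/2, (y₁+y₂)/2, (z₁+z₂)/2)
  = ((5 + 2)/2, (-5 + 2)/2, (-1 + 4)/2)
  = (7/2, -3/2, 3/2)
  = (3.5, -1.5, 1.5)

(3.5, -1.5, 1.5)


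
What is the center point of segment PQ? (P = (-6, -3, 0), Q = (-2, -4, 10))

M = ((x₁+x₂)/2, (y₁+y₂)/2, (z₁+z₂)/2)
  = ((-6 - 2)/2, (-3 - 4)/2, (0 + 10)/2)
  = (-8/2, -7/2, 10/2)
  = (-4, -3.5, 5)

(-4, -3.5, 5)


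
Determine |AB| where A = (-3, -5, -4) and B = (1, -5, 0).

d = √[(x₂-x₁)² + (y₂-y₁)² + (z₂-z₁)²]
  = √[4² + 0² + 4²]
  = √[16 + 0 + 16]
  = √32
  ≈ 5.657

5.657


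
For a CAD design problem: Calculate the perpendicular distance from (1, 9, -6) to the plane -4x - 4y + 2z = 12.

distance = |a·x₀ + b·y₀ + c·z₀ - d| / √(a² + b² + c²)
  = |(-4)·1 + (-4)·9 + 2·(-6) - 12| / √((-4)² + (-4)² + 2²)
  = |-4 - 36 - 12 - 12| / √(16 + 16 + 4)
  = |-64| / √36
  = 64 / 6
  ≈ 10.67

10.67


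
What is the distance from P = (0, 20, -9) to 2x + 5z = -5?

distance = |a·x₀ + b·y₀ + c·z₀ - d| / √(a² + b² + c²)
  = |2·0 + 0·20 + 5·(-9) - (-5)| / √(2² + 0² + 5²)
  = |0 + 0 - 45 + 5| / √(4 + 0 + 25)
  = |-40| / √29
  = 40 / 5.385
  ≈ 7.428

7.428


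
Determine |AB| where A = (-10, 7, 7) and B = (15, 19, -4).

d = √[(x₂-x₁)² + (y₂-y₁)² + (z₂-z₁)²]
  = √[25² + 12² + (-11)²]
  = √[625 + 144 + 121]
  = √890
  ≈ 29.83

29.83


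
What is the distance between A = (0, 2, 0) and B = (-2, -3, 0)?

d = √[(x₂-x₁)² + (y₂-y₁)² + (z₂-z₁)²]
  = √[(-2)² + (-5)² + 0²]
  = √[4 + 25 + 0]
  = √29
  ≈ 5.385

5.385


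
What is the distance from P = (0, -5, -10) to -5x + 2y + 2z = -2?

distance = |a·x₀ + b·y₀ + c·z₀ - d| / √(a² + b² + c²)
  = |(-5)·0 + 2·(-5) + 2·(-10) - (-2)| / √((-5)² + 2² + 2²)
  = |0 - 10 - 20 + 2| / √(25 + 4 + 4)
  = |-28| / √33
  = 28 / 5.745
  ≈ 4.874

4.874


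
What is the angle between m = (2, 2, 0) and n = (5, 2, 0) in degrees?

m·n = 2·5 + 2·2 + 0·0 = 10 + 4 + 0 = 14
|m| = √(2² + 2² + 0²) = √8 ≈ 2.828
|n| = √(5² + 2² + 0²) = √29 ≈ 5.385
cos θ = (m·n)/(|m||n|) = 14/(2.828·5.385) ≈ 0.9191
θ = arccos(0.9191) ≈ 23.2°

23.2°


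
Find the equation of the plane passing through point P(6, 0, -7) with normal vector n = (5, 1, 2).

The plane through P with normal n = (a, b, c) satisfies n·(r - P) = 0,
i.e. ax + by + cz = a·x₀ + b·y₀ + c·z₀.
d = 5·6 + 1·0 + 2·(-7)
  = 30 + 0 - 14
  = 16
Equation: 5x + y + 2z = 16

5x + y + 2z = 16


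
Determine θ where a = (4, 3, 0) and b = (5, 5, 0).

a·b = 4·5 + 3·5 + 0·0 = 20 + 15 + 0 = 35
|a| = √(4² + 3² + 0²) = √25 ≈ 5
|b| = √(5² + 5² + 0²) = √50 ≈ 7.071
cos θ = (a·b)/(|a||b|) = 35/(5·7.071) ≈ 0.9899
θ = arccos(0.9899) ≈ 8.13°

8.13°


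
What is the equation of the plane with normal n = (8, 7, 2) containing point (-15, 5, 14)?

The plane through P with normal n = (a, b, c) satisfies n·(r - P) = 0,
i.e. ax + by + cz = a·x₀ + b·y₀ + c·z₀.
d = 8·(-15) + 7·5 + 2·14
  = -120 + 35 + 28
  = -57
Equation: 8x + 7y + 2z = -57

8x + 7y + 2z = -57


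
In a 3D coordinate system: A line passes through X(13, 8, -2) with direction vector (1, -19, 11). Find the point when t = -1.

P(t) = X + t·d
  = (13 + 1·(-1), 8 + (-19)·(-1), -2 + 11·(-1))
  = (13 - 1, 8 + 19, -2 - 11)
  = (12, 27, -13)

(12, 27, -13)


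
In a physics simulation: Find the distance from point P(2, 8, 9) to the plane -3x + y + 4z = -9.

distance = |a·x₀ + b·y₀ + c·z₀ - d| / √(a² + b² + c²)
  = |(-3)·2 + 1·8 + 4·9 - (-9)| / √((-3)² + 1² + 4²)
  = |-6 + 8 + 36 + 9| / √(9 + 1 + 16)
  = |47| / √26
  = 47 / 5.099
  ≈ 9.217

9.217


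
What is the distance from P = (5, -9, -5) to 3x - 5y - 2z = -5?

distance = |a·x₀ + b·y₀ + c·z₀ - d| / √(a² + b² + c²)
  = |3·5 + (-5)·(-9) + (-2)·(-5) - (-5)| / √(3² + (-5)² + (-2)²)
  = |15 + 45 + 10 + 5| / √(9 + 25 + 4)
  = |75| / √38
  = 75 / 6.164
  ≈ 12.17

12.17


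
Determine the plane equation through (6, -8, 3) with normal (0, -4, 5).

The plane through P with normal n = (a, b, c) satisfies n·(r - P) = 0,
i.e. ax + by + cz = a·x₀ + b·y₀ + c·z₀.
d = 0·6 + (-4)·(-8) + 5·3
  = 0 + 32 + 15
  = 47
Equation: -4y + 5z = 47

-4y + 5z = 47


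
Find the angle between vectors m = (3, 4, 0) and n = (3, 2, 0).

m·n = 3·3 + 4·2 + 0·0 = 9 + 8 + 0 = 17
|m| = √(3² + 4² + 0²) = √25 ≈ 5
|n| = √(3² + 2² + 0²) = √13 ≈ 3.606
cos θ = (m·n)/(|m||n|) = 17/(5·3.606) ≈ 0.943
θ = arccos(0.943) ≈ 19.44°

19.44°


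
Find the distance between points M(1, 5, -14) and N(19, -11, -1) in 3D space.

d = √[(x₂-x₁)² + (y₂-y₁)² + (z₂-z₁)²]
  = √[18² + (-16)² + 13²]
  = √[324 + 256 + 169]
  = √749
  ≈ 27.37

27.37


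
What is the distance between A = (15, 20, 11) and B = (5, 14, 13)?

d = √[(x₂-x₁)² + (y₂-y₁)² + (z₂-z₁)²]
  = √[(-10)² + (-6)² + 2²]
  = √[100 + 36 + 4]
  = √140
  ≈ 11.83

11.83


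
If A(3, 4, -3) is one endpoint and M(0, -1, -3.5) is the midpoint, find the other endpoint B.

B = 2M - A
  = (2·0 - 3, 2·(-1) - 4, 2·(-3.5) - (-3))
  = (0 - 3, -2 - 4, -7 + 3)
  = (-3, -6, -4)

(-3, -6, -4)


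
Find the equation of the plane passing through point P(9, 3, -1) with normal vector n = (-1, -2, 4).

The plane through P with normal n = (a, b, c) satisfies n·(r - P) = 0,
i.e. ax + by + cz = a·x₀ + b·y₀ + c·z₀.
d = (-1)·9 + (-2)·3 + 4·(-1)
  = -9 - 6 - 4
  = -19
Equation: -x - 2y + 4z = -19

-x - 2y + 4z = -19


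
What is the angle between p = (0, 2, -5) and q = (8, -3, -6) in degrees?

p·q = 0·8 + 2·(-3) + (-5)·(-6) = 0 - 6 + 30 = 24
|p| = √(0² + 2² + (-5)²) = √29 ≈ 5.385
|q| = √(8² + (-3)² + (-6)²) = √109 ≈ 10.44
cos θ = (p·q)/(|p||q|) = 24/(5.385·10.44) ≈ 0.4269
θ = arccos(0.4269) ≈ 64.73°

64.73°


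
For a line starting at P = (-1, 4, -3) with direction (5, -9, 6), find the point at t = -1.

P(t) = P + t·d
  = (-1 + 5·(-1), 4 + (-9)·(-1), -3 + 6·(-1))
  = (-1 - 5, 4 + 9, -3 - 6)
  = (-6, 13, -9)

(-6, 13, -9)


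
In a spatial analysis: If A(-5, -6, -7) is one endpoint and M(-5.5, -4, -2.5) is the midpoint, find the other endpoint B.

B = 2M - A
  = (2·(-5.5) - (-5), 2·(-4) - (-6), 2·(-2.5) - (-7))
  = (-11 + 5, -8 + 6, -5 + 7)
  = (-6, -2, 2)

(-6, -2, 2)


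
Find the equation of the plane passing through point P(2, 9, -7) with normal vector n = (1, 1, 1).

The plane through P with normal n = (a, b, c) satisfies n·(r - P) = 0,
i.e. ax + by + cz = a·x₀ + b·y₀ + c·z₀.
d = 1·2 + 1·9 + 1·(-7)
  = 2 + 9 - 7
  = 4
Equation: x + y + z = 4

x + y + z = 4


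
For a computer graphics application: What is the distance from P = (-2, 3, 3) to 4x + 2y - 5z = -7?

distance = |a·x₀ + b·y₀ + c·z₀ - d| / √(a² + b² + c²)
  = |4·(-2) + 2·3 + (-5)·3 - (-7)| / √(4² + 2² + (-5)²)
  = |-8 + 6 - 15 + 7| / √(16 + 4 + 25)
  = |-10| / √45
  = 10 / 6.708
  ≈ 1.491

1.491


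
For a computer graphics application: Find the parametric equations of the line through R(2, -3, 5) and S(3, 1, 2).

Direction vector d = S - R = (3 - 2, 1 + 3, 2 - 5) = (1, 4, -3)
Parametric form r = R + t·d:
x = 2 + t, y = -3 + 4t, z = 5 - 3t

x = 2 + t, y = -3 + 4t, z = 5 - 3t


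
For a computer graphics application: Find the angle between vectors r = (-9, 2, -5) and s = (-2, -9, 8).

r·s = (-9)·(-2) + 2·(-9) + (-5)·8 = 18 - 18 - 40 = -40
|r| = √((-9)² + 2² + (-5)²) = √110 ≈ 10.49
|s| = √((-2)² + (-9)² + 8²) = √149 ≈ 12.21
cos θ = (r·s)/(|r||s|) = -40/(10.49·12.21) ≈ -0.3124
θ = arccos(-0.3124) ≈ 108.2°

108.2°


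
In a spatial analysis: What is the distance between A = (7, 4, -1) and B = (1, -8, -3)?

d = √[(x₂-x₁)² + (y₂-y₁)² + (z₂-z₁)²]
  = √[(-6)² + (-12)² + (-2)²]
  = √[36 + 144 + 4]
  = √184
  ≈ 13.56

13.56


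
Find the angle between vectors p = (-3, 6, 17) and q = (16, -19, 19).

p·q = (-3)·16 + 6·(-19) + 17·19 = -48 - 114 + 323 = 161
|p| = √((-3)² + 6² + 17²) = √334 ≈ 18.28
|q| = √(16² + (-19)² + 19²) = √978 ≈ 31.27
cos θ = (p·q)/(|p||q|) = 161/(18.28·31.27) ≈ 0.2817
θ = arccos(0.2817) ≈ 73.64°

73.64°


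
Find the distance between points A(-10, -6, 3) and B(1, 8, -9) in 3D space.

d = √[(x₂-x₁)² + (y₂-y₁)² + (z₂-z₁)²]
  = √[11² + 14² + (-12)²]
  = √[121 + 196 + 144]
  = √461
  ≈ 21.47

21.47


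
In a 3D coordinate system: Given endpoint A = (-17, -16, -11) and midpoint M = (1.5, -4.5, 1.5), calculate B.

B = 2M - A
  = (2·1.5 - (-17), 2·(-4.5) - (-16), 2·1.5 - (-11))
  = (3 + 17, -9 + 16, 3 + 11)
  = (20, 7, 14)

(20, 7, 14)


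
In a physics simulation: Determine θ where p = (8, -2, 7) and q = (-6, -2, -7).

p·q = 8·(-6) + (-2)·(-2) + 7·(-7) = -48 + 4 - 49 = -93
|p| = √(8² + (-2)² + 7²) = √117 ≈ 10.82
|q| = √((-6)² + (-2)² + (-7)²) = √89 ≈ 9.434
cos θ = (p·q)/(|p||q|) = -93/(10.82·9.434) ≈ -0.9114
θ = arccos(-0.9114) ≈ 155.7°

155.7°


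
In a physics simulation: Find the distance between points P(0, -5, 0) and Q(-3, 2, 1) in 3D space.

d = √[(x₂-x₁)² + (y₂-y₁)² + (z₂-z₁)²]
  = √[(-3)² + 7² + 1²]
  = √[9 + 49 + 1]
  = √59
  ≈ 7.681

7.681


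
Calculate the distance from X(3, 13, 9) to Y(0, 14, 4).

d = √[(x₂-x₁)² + (y₂-y₁)² + (z₂-z₁)²]
  = √[(-3)² + 1² + (-5)²]
  = √[9 + 1 + 25]
  = √35
  ≈ 5.916

5.916


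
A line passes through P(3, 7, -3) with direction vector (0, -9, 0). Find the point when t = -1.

P(t) = P + t·d
  = (3 + 0·(-1), 7 + (-9)·(-1), -3 + 0·(-1))
  = (3 + 0, 7 + 9, -3 + 0)
  = (3, 16, -3)

(3, 16, -3)


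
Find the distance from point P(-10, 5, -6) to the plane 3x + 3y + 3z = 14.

distance = |a·x₀ + b·y₀ + c·z₀ - d| / √(a² + b² + c²)
  = |3·(-10) + 3·5 + 3·(-6) - 14| / √(3² + 3² + 3²)
  = |-30 + 15 - 18 - 14| / √(9 + 9 + 9)
  = |-47| / √27
  = 47 / 5.196
  ≈ 9.045

9.045


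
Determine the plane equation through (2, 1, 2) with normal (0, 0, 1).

The plane through P with normal n = (a, b, c) satisfies n·(r - P) = 0,
i.e. ax + by + cz = a·x₀ + b·y₀ + c·z₀.
d = 0·2 + 0·1 + 1·2
  = 0 + 0 + 2
  = 2
Equation: z = 2

z = 2


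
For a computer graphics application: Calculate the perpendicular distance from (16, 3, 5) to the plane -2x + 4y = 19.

distance = |a·x₀ + b·y₀ + c·z₀ - d| / √(a² + b² + c²)
  = |(-2)·16 + 4·3 + 0·5 - 19| / √((-2)² + 4² + 0²)
  = |-32 + 12 + 0 - 19| / √(4 + 16 + 0)
  = |-39| / √20
  = 39 / 4.472
  ≈ 8.721

8.721


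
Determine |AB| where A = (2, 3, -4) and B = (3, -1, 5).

d = √[(x₂-x₁)² + (y₂-y₁)² + (z₂-z₁)²]
  = √[1² + (-4)² + 9²]
  = √[1 + 16 + 81]
  = √98
  ≈ 9.899

9.899


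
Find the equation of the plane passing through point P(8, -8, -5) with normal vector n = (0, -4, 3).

The plane through P with normal n = (a, b, c) satisfies n·(r - P) = 0,
i.e. ax + by + cz = a·x₀ + b·y₀ + c·z₀.
d = 0·8 + (-4)·(-8) + 3·(-5)
  = 0 + 32 - 15
  = 17
Equation: -4y + 3z = 17

-4y + 3z = 17


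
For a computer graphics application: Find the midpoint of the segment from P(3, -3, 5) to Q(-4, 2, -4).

M = ((x₁+x₂)/2, (y₁+y₂)/2, (z₁+z₂)/2)
  = ((3 - 4)/2, (-3 + 2)/2, (5 - 4)/2)
  = (-1/2, -1/2, 1/2)
  = (-0.5, -0.5, 0.5)

(-0.5, -0.5, 0.5)


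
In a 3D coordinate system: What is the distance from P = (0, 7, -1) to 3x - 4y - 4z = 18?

distance = |a·x₀ + b·y₀ + c·z₀ - d| / √(a² + b² + c²)
  = |3·0 + (-4)·7 + (-4)·(-1) - 18| / √(3² + (-4)² + (-4)²)
  = |0 - 28 + 4 - 18| / √(9 + 16 + 16)
  = |-42| / √41
  = 42 / 6.403
  ≈ 6.559

6.559


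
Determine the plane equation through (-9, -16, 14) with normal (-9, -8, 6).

The plane through P with normal n = (a, b, c) satisfies n·(r - P) = 0,
i.e. ax + by + cz = a·x₀ + b·y₀ + c·z₀.
d = (-9)·(-9) + (-8)·(-16) + 6·14
  = 81 + 128 + 84
  = 293
Equation: -9x - 8y + 6z = 293

-9x - 8y + 6z = 293


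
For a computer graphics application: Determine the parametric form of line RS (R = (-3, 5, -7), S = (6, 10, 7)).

Direction vector d = S - R = (6 + 3, 10 - 5, 7 + 7) = (9, 5, 14)
Parametric form r = R + t·d:
x = -3 + 9t, y = 5 + 5t, z = -7 + 14t

x = -3 + 9t, y = 5 + 5t, z = -7 + 14t


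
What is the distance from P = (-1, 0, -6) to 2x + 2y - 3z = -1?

distance = |a·x₀ + b·y₀ + c·z₀ - d| / √(a² + b² + c²)
  = |2·(-1) + 2·0 + (-3)·(-6) - (-1)| / √(2² + 2² + (-3)²)
  = |-2 + 0 + 18 + 1| / √(4 + 4 + 9)
  = |17| / √17
  = 17 / 4.123
  ≈ 4.123

4.123


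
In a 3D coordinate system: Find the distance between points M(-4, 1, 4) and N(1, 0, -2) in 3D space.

d = √[(x₂-x₁)² + (y₂-y₁)² + (z₂-z₁)²]
  = √[5² + (-1)² + (-6)²]
  = √[25 + 1 + 36]
  = √62
  ≈ 7.874

7.874


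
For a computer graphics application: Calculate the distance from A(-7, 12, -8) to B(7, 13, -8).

d = √[(x₂-x₁)² + (y₂-y₁)² + (z₂-z₁)²]
  = √[14² + 1² + 0²]
  = √[196 + 1 + 0]
  = √197
  ≈ 14.04

14.04


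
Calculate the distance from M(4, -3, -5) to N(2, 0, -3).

d = √[(x₂-x₁)² + (y₂-y₁)² + (z₂-z₁)²]
  = √[(-2)² + 3² + 2²]
  = √[4 + 9 + 4]
  = √17
  ≈ 4.123

4.123


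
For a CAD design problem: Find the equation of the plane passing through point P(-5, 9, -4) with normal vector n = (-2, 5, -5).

The plane through P with normal n = (a, b, c) satisfies n·(r - P) = 0,
i.e. ax + by + cz = a·x₀ + b·y₀ + c·z₀.
d = (-2)·(-5) + 5·9 + (-5)·(-4)
  = 10 + 45 + 20
  = 75
Equation: -2x + 5y - 5z = 75

-2x + 5y - 5z = 75


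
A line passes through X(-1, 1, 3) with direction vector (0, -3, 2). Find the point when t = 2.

P(t) = X + t·d
  = (-1 + 0·2, 1 + (-3)·2, 3 + 2·2)
  = (-1 + 0, 1 - 6, 3 + 4)
  = (-1, -5, 7)

(-1, -5, 7)


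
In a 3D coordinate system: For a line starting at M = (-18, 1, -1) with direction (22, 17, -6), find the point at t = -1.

P(t) = M + t·d
  = (-18 + 22·(-1), 1 + 17·(-1), -1 + (-6)·(-1))
  = (-18 - 22, 1 - 17, -1 + 6)
  = (-40, -16, 5)

(-40, -16, 5)


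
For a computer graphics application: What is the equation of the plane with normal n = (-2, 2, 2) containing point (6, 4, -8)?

The plane through P with normal n = (a, b, c) satisfies n·(r - P) = 0,
i.e. ax + by + cz = a·x₀ + b·y₀ + c·z₀.
d = (-2)·6 + 2·4 + 2·(-8)
  = -12 + 8 - 16
  = -20
Equation: -2x + 2y + 2z = -20

-2x + 2y + 2z = -20


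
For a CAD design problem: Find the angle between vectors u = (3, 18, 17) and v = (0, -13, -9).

u·v = 3·0 + 18·(-13) + 17·(-9) = 0 - 234 - 153 = -387
|u| = √(3² + 18² + 17²) = √622 ≈ 24.94
|v| = √(0² + (-13)² + (-9)²) = √250 ≈ 15.81
cos θ = (u·v)/(|u||v|) = -387/(24.94·15.81) ≈ -0.9814
θ = arccos(-0.9814) ≈ 168.9°

168.9°


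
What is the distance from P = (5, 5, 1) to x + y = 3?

distance = |a·x₀ + b·y₀ + c·z₀ - d| / √(a² + b² + c²)
  = |1·5 + 1·5 + 0·1 - 3| / √(1² + 1² + 0²)
  = |5 + 5 + 0 - 3| / √(1 + 1 + 0)
  = |7| / √2
  = 7 / 1.414
  ≈ 4.95

4.95


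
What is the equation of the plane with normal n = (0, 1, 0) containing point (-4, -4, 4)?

The plane through P with normal n = (a, b, c) satisfies n·(r - P) = 0,
i.e. ax + by + cz = a·x₀ + b·y₀ + c·z₀.
d = 0·(-4) + 1·(-4) + 0·4
  = 0 - 4 + 0
  = -4
Equation: y = -4

y = -4


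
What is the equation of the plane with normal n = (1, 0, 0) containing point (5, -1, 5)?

The plane through P with normal n = (a, b, c) satisfies n·(r - P) = 0,
i.e. ax + by + cz = a·x₀ + b·y₀ + c·z₀.
d = 1·5 + 0·(-1) + 0·5
  = 5 + 0 + 0
  = 5
Equation: x = 5

x = 5


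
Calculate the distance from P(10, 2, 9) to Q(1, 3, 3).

d = √[(x₂-x₁)² + (y₂-y₁)² + (z₂-z₁)²]
  = √[(-9)² + 1² + (-6)²]
  = √[81 + 1 + 36]
  = √118
  ≈ 10.86

10.86


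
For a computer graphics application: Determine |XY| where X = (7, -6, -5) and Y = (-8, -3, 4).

d = √[(x₂-x₁)² + (y₂-y₁)² + (z₂-z₁)²]
  = √[(-15)² + 3² + 9²]
  = √[225 + 9 + 81]
  = √315
  ≈ 17.75

17.75


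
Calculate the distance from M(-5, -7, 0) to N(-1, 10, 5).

d = √[(x₂-x₁)² + (y₂-y₁)² + (z₂-z₁)²]
  = √[4² + 17² + 5²]
  = √[16 + 289 + 25]
  = √330
  ≈ 18.17

18.17


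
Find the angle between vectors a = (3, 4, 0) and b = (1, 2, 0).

a·b = 3·1 + 4·2 + 0·0 = 3 + 8 + 0 = 11
|a| = √(3² + 4² + 0²) = √25 ≈ 5
|b| = √(1² + 2² + 0²) = √5 ≈ 2.236
cos θ = (a·b)/(|a||b|) = 11/(5·2.236) ≈ 0.9839
θ = arccos(0.9839) ≈ 10.3°

10.3°


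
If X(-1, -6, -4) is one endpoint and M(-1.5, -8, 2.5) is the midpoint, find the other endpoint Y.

Y = 2M - X
  = (2·(-1.5) - (-1), 2·(-8) - (-6), 2·2.5 - (-4))
  = (-3 + 1, -16 + 6, 5 + 4)
  = (-2, -10, 9)

(-2, -10, 9)


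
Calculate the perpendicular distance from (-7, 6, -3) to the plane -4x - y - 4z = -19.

distance = |a·x₀ + b·y₀ + c·z₀ - d| / √(a² + b² + c²)
  = |(-4)·(-7) + (-1)·6 + (-4)·(-3) - (-19)| / √((-4)² + (-1)² + (-4)²)
  = |28 - 6 + 12 + 19| / √(16 + 1 + 16)
  = |53| / √33
  = 53 / 5.745
  ≈ 9.226

9.226


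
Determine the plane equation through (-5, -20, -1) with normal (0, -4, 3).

The plane through P with normal n = (a, b, c) satisfies n·(r - P) = 0,
i.e. ax + by + cz = a·x₀ + b·y₀ + c·z₀.
d = 0·(-5) + (-4)·(-20) + 3·(-1)
  = 0 + 80 - 3
  = 77
Equation: -4y + 3z = 77

-4y + 3z = 77


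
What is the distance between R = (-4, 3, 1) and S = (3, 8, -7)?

d = √[(x₂-x₁)² + (y₂-y₁)² + (z₂-z₁)²]
  = √[7² + 5² + (-8)²]
  = √[49 + 25 + 64]
  = √138
  ≈ 11.75

11.75


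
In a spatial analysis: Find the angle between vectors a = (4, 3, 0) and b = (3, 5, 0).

a·b = 4·3 + 3·5 + 0·0 = 12 + 15 + 0 = 27
|a| = √(4² + 3² + 0²) = √25 ≈ 5
|b| = √(3² + 5² + 0²) = √34 ≈ 5.831
cos θ = (a·b)/(|a||b|) = 27/(5·5.831) ≈ 0.9261
θ = arccos(0.9261) ≈ 22.17°

22.17°


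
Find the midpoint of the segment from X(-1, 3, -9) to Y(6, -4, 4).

M = ((x₁+x₂)/2, (y₁+y₂)/2, (z₁+z₂)/2)
  = ((-1 + 6)/2, (3 - 4)/2, (-9 + 4)/2)
  = (5/2, -1/2, -5/2)
  = (2.5, -0.5, -2.5)

(2.5, -0.5, -2.5)


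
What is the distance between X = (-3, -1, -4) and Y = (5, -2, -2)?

d = √[(x₂-x₁)² + (y₂-y₁)² + (z₂-z₁)²]
  = √[8² + (-1)² + 2²]
  = √[64 + 1 + 4]
  = √69
  ≈ 8.307

8.307


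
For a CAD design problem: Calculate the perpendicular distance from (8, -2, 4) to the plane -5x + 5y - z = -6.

distance = |a·x₀ + b·y₀ + c·z₀ - d| / √(a² + b² + c²)
  = |(-5)·8 + 5·(-2) + (-1)·4 - (-6)| / √((-5)² + 5² + (-1)²)
  = |-40 - 10 - 4 + 6| / √(25 + 25 + 1)
  = |-48| / √51
  = 48 / 7.141
  ≈ 6.721

6.721


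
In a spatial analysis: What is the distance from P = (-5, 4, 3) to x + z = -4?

distance = |a·x₀ + b·y₀ + c·z₀ - d| / √(a² + b² + c²)
  = |1·(-5) + 0·4 + 1·3 - (-4)| / √(1² + 0² + 1²)
  = |-5 + 0 + 3 + 4| / √(1 + 0 + 1)
  = |2| / √2
  = 2 / 1.414
  ≈ 1.414

1.414


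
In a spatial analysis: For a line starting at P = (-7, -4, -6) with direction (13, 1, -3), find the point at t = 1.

P(t) = P + t·d
  = (-7 + 13·1, -4 + 1·1, -6 + (-3)·1)
  = (-7 + 13, -4 + 1, -6 - 3)
  = (6, -3, -9)

(6, -3, -9)


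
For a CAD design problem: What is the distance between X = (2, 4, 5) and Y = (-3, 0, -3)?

d = √[(x₂-x₁)² + (y₂-y₁)² + (z₂-z₁)²]
  = √[(-5)² + (-4)² + (-8)²]
  = √[25 + 16 + 64]
  = √105
  ≈ 10.25

10.25


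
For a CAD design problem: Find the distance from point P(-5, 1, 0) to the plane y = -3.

distance = |a·x₀ + b·y₀ + c·z₀ - d| / √(a² + b² + c²)
  = |0·(-5) + 1·1 + 0·0 - (-3)| / √(0² + 1² + 0²)
  = |0 + 1 + 0 + 3| / √(0 + 1 + 0)
  = |4| / √1
  = 4 / 1
  ≈ 4

4


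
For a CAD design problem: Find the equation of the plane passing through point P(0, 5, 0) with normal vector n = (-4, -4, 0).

The plane through P with normal n = (a, b, c) satisfies n·(r - P) = 0,
i.e. ax + by + cz = a·x₀ + b·y₀ + c·z₀.
d = (-4)·0 + (-4)·5 + 0·0
  = 0 - 20 + 0
  = -20
Equation: -4x - 4y = -20

-4x - 4y = -20


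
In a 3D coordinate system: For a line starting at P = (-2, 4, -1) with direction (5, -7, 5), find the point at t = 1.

P(t) = P + t·d
  = (-2 + 5·1, 4 + (-7)·1, -1 + 5·1)
  = (-2 + 5, 4 - 7, -1 + 5)
  = (3, -3, 4)

(3, -3, 4)


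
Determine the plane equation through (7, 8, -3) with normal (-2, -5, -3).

The plane through P with normal n = (a, b, c) satisfies n·(r - P) = 0,
i.e. ax + by + cz = a·x₀ + b·y₀ + c·z₀.
d = (-2)·7 + (-5)·8 + (-3)·(-3)
  = -14 - 40 + 9
  = -45
Equation: -2x - 5y - 3z = -45

-2x - 5y - 3z = -45


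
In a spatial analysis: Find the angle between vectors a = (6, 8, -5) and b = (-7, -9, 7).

a·b = 6·(-7) + 8·(-9) + (-5)·7 = -42 - 72 - 35 = -149
|a| = √(6² + 8² + (-5)²) = √125 ≈ 11.18
|b| = √((-7)² + (-9)² + 7²) = √179 ≈ 13.38
cos θ = (a·b)/(|a||b|) = -149/(11.18·13.38) ≈ -0.9961
θ = arccos(-0.9961) ≈ 174.9°

174.9°
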